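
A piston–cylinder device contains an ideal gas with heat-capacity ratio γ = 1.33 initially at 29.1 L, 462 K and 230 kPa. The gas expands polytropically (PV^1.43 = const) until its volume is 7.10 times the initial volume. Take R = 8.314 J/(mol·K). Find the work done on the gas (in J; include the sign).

n = P₁V₁/(RT₁) = 230×29.1/(8.314×462) = 1.74 mol.
Polytropic n=1.43: T₂ = T₁(V₁/V₂)^(n−1) = 462×(0.141)^0.43 = 199 K; P₂ = P₁(V₁/V₂)^n = 13.9 kPa.
W = (P₁V₁−P₂V₂)/(n−1) = (230×29.1−13.9×207)/0.43 = 8860 J.
Work done on the gas = −W_by = -8860 J.

-8860 J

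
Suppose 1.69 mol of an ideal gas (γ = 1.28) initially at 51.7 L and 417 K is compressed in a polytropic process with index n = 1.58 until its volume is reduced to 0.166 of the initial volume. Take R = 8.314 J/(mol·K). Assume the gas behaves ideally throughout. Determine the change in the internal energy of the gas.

P₁ = nRT₁/V₁ = 1.69×8.314×417/51.7 = 113 kPa.
Polytropic n=1.58: T₂ = T₁(V₁/V₂)^(n−1) = 417×(6.02)^0.58 = 1180 K; P₂ = P₁(V₁/V₂)^n = 1930 kPa.
For an ideal gas ΔU = nCvΔT with Cv = R/(γ−1) = 29.7 J/(mol·K).
ΔU = 1.69×29.7×(1180−417) = 38400 J.

38400 J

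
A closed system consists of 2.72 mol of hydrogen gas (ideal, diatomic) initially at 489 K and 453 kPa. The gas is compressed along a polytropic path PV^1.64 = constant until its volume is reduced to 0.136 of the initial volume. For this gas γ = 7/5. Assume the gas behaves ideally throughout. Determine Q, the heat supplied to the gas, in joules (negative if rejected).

V₁ = nRT₁/P₁ = 2.72×8.314×489/453 = 24.4 L.
Polytropic n=1.64: T₂ = T₁(V₁/V₂)^(n−1) = 489×(7.35)^0.64 = 1750 K; P₂ = P₁(V₁/V₂)^n = 11900 kPa.
W = (P₁V₁−P₂V₂)/(n−1) = (453×24.4−11900×3.32)/0.64 = -44700 J.
ΔU = nCvΔT = 2.72×20.8×(1750−489) = 71500 J.
Q = ΔU + W = 26800 J.

26800 J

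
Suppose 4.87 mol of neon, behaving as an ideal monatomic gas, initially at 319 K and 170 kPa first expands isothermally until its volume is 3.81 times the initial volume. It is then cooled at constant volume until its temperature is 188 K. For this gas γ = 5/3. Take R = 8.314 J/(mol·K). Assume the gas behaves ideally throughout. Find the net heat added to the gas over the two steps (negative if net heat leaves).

9320 J

V₁ = nRT₁/P₁ = 4.87×8.314×319/170 = 76.0 L.
Step 1 — Isothermal: T stays 319 K; PV = const ⇒ V₂ = 289 L, P₂ = 44.6 kPa.
ΔU = 0 (ideal gas, T constant).
W = nRT ln(V₂/V₁) = 4.87×8.314×319×ln(3.81) = 17300 J.
Q = ΔU + W = 17300 J.
State after step 1: P = 44.6 kPa, V = 289 L, T = 319 K.
Step 2 — Isochoric: V stays 289 L; P/T = const ⇒ T₂ = 188 K, P₂ = 26.3 kPa.
W = 0 (no volume change).
ΔU = nCvΔT = 4.87×12.5×(188−319) = -7960 J.
Q = ΔU = -7960 J.
Net over both steps: W = 17300 J, Q = 9320 J, ΔU = -7960 J.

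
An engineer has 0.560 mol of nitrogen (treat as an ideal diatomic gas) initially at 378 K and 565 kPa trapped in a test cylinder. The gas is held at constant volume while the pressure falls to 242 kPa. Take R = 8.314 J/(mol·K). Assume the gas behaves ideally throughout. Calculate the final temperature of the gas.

162 K

V₁ = nRT₁/P₁ = 0.560×8.314×378/565 = 3.11 L.
Isochoric: V stays 3.11 L; P/T = const ⇒ T₂ = 162 K, P₂ = 242 kPa.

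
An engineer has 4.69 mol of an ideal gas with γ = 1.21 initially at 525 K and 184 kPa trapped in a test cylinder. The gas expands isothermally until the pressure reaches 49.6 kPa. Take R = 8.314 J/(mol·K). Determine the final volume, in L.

413 L

V₁ = nRT₁/P₁ = 4.69×8.314×525/184 = 111 L.
Isothermal: T stays 525 K; PV = const ⇒ V₂ = 413 L, P₂ = 49.6 kPa.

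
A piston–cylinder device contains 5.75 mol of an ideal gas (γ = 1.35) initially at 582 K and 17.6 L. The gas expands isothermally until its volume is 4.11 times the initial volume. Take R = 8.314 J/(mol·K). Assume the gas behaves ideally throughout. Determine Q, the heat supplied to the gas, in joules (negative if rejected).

39300 J

P₁ = nRT₁/V₁ = 5.75×8.314×582/17.6 = 1580 kPa.
Isothermal: T stays 582 K; PV = const ⇒ V₂ = 72.3 L, P₂ = 385 kPa.
ΔU = 0 (ideal gas, T constant).
W = nRT ln(V₂/V₁) = 5.75×8.314×582×ln(4.11) = 39300 J.
Q = ΔU + W = 39300 J.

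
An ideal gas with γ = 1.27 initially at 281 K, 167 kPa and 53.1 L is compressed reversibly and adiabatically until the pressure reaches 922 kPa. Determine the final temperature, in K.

404 K

Adiabatic: T₂/T₁ = (P₂/P₁)^((γ−1)/γ) ⇒ T₂ = 281×(5.52)^0.213 = 404 K; V₂ = 13.8 L.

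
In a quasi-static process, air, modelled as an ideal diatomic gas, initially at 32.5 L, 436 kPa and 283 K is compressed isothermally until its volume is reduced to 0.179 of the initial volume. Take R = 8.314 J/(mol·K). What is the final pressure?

Isothermal: T stays 283 K; PV = const ⇒ V₂ = 5.82 L, P₂ = 2440 kPa.

2440 kPa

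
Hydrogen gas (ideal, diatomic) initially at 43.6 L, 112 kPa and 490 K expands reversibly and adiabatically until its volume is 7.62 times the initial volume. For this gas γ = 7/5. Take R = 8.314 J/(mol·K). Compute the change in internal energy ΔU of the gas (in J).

-6790 J

n = P₁V₁/(RT₁) = 112×43.6/(8.314×490) = 1.20 mol.
Adiabatic: TV^(γ−1) = const ⇒ T₂ = 490×(0.131)^0.400 = 217 K; PV^γ = const ⇒ P₂ = 6.52 kPa.
For an ideal gas ΔU = nCvΔT with Cv = (5/2)R = 20.8 J/(mol·K).
ΔU = 1.20×20.8×(217−490) = -6790 J.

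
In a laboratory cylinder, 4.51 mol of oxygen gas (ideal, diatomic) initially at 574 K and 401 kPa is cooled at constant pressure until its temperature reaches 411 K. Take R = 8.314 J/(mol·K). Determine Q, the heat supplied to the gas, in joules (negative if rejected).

V₁ = nRT₁/P₁ = 4.51×8.314×574/401 = 53.7 L.
Isobaric: P stays 401 kPa; V/T = const ⇒ T₂ = 411 K, V₂ = 38.4 L.
W = PΔV = 401×(38.4−53.7) kPa·L = -6110 J.
ΔU = nCvΔT = 4.51×20.8×(411−574) = -15300 J.
Q = ΔU + W = nCpΔT = -21400 J.

-21400 J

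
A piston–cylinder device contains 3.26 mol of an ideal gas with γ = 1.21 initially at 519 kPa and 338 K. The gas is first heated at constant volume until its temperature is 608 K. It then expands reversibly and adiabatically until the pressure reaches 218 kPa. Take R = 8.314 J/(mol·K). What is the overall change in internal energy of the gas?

V₁ = nRT₁/P₁ = 3.26×8.314×338/519 = 17.7 L.
Step 1 — Isochoric: V stays 17.7 L; P/T = const ⇒ T₂ = 608 K, P₂ = 934 kPa.
W = 0 (no volume change).
ΔU = nCvΔT = 3.26×39.6×(608−338) = 34800 J.
Q = ΔU = 34800 J.
State after step 1: P = 934 kPa, V = 17.7 L, T = 608 K.
Step 2 — Adiabatic: T₂/T₁ = (P₂/P₁)^((γ−1)/γ) ⇒ T₂ = 608×(0.234)^0.174 = 472 K; V₂ = 58.7 L.
ΔU = nCvΔT = 3.26×39.6×(472−608) = -17500 J.
Q = 0 for an adiabatic process, so W = −ΔU = 17500 J.
Net over both steps: W = 17500 J, Q = 34800 J, ΔU = 17300 J.

17300 J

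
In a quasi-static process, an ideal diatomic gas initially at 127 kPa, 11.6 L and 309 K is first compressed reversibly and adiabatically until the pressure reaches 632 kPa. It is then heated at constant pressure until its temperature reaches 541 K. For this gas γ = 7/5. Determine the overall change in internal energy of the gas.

2770 J

n = P₁V₁/(RT₁) = 127×11.6/(8.314×309) = 0.573 mol.
Step 1 — Adiabatic: T₂/T₁ = (P₂/P₁)^((γ−1)/γ) ⇒ T₂ = 309×(4.98)^0.286 = 489 K; V₂ = 3.69 L.
ΔU = nCvΔT = 0.573×20.8×(489−309) = 2140 J.
Q = 0 for an adiabatic process, so W = −ΔU = -2140 J.
State after step 1: P = 632 kPa, V = 3.69 L, T = 489 K.
Step 2 — Isobaric: P stays 632 kPa; V/T = const ⇒ T₂ = 541 K, V₂ = 4.08 L.
W = PΔV = 632×(4.08−3.69) kPa·L = 249 J.
ΔU = nCvΔT = 0.573×20.8×(541−489) = 623 J.
Q = ΔU + W = nCpΔT = 872 J.
Net over both steps: W = -1890 J, Q = 872 J, ΔU = 2770 J.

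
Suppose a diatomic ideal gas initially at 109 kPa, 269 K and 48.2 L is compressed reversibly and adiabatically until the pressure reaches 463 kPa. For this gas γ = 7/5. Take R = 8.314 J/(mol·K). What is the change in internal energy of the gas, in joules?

n = P₁V₁/(RT₁) = 109×48.2/(8.314×269) = 2.35 mol.
Adiabatic: T₂/T₁ = (P₂/P₁)^((γ−1)/γ) ⇒ T₂ = 269×(4.25)^0.286 = 407 K; V₂ = 17.2 L.
For an ideal gas ΔU = nCvΔT with Cv = (5/2)R = 20.8 J/(mol·K).
ΔU = 2.35×20.8×(407−269) = 6720 J.

6720 J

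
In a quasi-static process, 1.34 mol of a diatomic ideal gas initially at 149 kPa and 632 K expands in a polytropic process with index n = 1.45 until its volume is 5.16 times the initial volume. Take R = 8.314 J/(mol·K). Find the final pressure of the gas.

13.8 kPa

V₁ = nRT₁/P₁ = 1.34×8.314×632/149 = 47.3 L.
Polytropic n=1.45: T₂ = T₁(V₁/V₂)^(n−1) = 632×(0.194)^0.45 = 302 K; P₂ = P₁(V₁/V₂)^n = 13.8 kPa.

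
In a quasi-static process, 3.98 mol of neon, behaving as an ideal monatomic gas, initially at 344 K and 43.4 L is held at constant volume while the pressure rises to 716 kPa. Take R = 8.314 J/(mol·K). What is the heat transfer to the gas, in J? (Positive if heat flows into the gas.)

29500 J

P₁ = nRT₁/V₁ = 3.98×8.314×344/43.4 = 262 kPa.
Isochoric: V stays 43.4 L; P/T = const ⇒ T₂ = 939 K, P₂ = 716 kPa.
W = 0 (no volume change).
ΔU = nCvΔT = 3.98×12.5×(939−344) = 29500 J.
Q = ΔU = 29500 J.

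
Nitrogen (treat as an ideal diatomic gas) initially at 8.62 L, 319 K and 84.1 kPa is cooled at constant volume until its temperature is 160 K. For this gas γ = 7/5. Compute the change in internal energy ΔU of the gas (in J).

n = P₁V₁/(RT₁) = 84.1×8.62/(8.314×319) = 0.273 mol.
Isochoric: V stays 8.62 L; P/T = const ⇒ T₂ = 160 K, P₂ = 42.2 kPa.
For an ideal gas ΔU = nCvΔT with Cv = (5/2)R = 20.8 J/(mol·K).
ΔU = 0.273×20.8×(160−319) = -903 J.

-903 J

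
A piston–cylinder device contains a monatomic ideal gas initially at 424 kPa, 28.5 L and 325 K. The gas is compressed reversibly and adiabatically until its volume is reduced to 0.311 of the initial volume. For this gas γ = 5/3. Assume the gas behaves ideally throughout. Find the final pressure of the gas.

2970 kPa

Adiabatic: TV^(γ−1) = const ⇒ T₂ = 325×(3.22)^0.667 = 708 K; PV^γ = const ⇒ P₂ = 2970 kPa.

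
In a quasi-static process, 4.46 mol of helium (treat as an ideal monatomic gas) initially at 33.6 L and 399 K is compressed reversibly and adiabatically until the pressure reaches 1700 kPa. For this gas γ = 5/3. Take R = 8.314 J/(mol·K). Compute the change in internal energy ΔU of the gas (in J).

P₁ = nRT₁/V₁ = 4.46×8.314×399/33.6 = 440 kPa.
Adiabatic: T₂/T₁ = (P₂/P₁)^((γ−1)/γ) ⇒ T₂ = 399×(3.86)^0.400 = 685 K; V₂ = 14.9 L.
For an ideal gas ΔU = nCvΔT with Cv = (3/2)R = 12.5 J/(mol·K).
ΔU = 4.46×12.5×(685−399) = 15900 J.

15900 J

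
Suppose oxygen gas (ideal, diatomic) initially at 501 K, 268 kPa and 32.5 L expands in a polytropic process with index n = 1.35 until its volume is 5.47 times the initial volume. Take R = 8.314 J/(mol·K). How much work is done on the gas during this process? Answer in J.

n = P₁V₁/(RT₁) = 268×32.5/(8.314×501) = 2.09 mol.
Polytropic n=1.35: T₂ = T₁(V₁/V₂)^(n−1) = 501×(0.183)^0.35 = 276 K; P₂ = P₁(V₁/V₂)^n = 27.0 kPa.
W = (P₁V₁−P₂V₂)/(n−1) = (268×32.5−27.0×178)/0.35 = 11200 J.
Work done on the gas = −W_by = -11200 J.

-11200 J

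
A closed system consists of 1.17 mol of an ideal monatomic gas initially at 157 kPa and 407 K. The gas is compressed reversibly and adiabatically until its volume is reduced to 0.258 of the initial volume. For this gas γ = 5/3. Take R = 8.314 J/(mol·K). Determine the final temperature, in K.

1000 K

V₁ = nRT₁/P₁ = 1.17×8.314×407/157 = 25.2 L.
Adiabatic: TV^(γ−1) = const ⇒ T₂ = 407×(3.88)^0.667 = 1000 K; PV^γ = const ⇒ P₂ = 1500 kPa.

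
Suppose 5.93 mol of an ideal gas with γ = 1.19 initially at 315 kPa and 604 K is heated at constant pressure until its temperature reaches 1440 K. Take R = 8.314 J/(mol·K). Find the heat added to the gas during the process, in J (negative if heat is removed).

258000 J

V₁ = nRT₁/P₁ = 5.93×8.314×604/315 = 94.5 L.
Isobaric: P stays 315 kPa; V/T = const ⇒ T₂ = 1440 K, V₂ = 225 L.
W = PΔV = 315×(225−94.5) kPa·L = 41200 J.
ΔU = nCvΔT = 5.93×43.8×(1440−604) = 217000 J.
Q = ΔU + W = nCpΔT = 258000 J.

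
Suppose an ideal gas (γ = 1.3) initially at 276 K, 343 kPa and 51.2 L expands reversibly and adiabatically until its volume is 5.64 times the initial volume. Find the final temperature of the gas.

Adiabatic: TV^(γ−1) = const ⇒ T₂ = 276×(0.177)^0.300 = 164 K; PV^γ = const ⇒ P₂ = 36.2 kPa.

164 K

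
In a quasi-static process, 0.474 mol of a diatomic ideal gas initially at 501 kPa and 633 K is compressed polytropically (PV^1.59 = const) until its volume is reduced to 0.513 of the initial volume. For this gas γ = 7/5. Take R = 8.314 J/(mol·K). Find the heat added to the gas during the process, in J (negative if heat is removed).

969 J

V₁ = nRT₁/P₁ = 0.474×8.314×633/501 = 4.98 L.
Polytropic n=1.59: T₂ = T₁(V₁/V₂)^(n−1) = 633×(1.95)^0.59 = 939 K; P₂ = P₁(V₁/V₂)^n = 1450 kPa.
W = (P₁V₁−P₂V₂)/(n−1) = (501×4.98−1450×2.55)/0.59 = -2040 J.
ΔU = nCvΔT = 0.474×20.8×(939−633) = 3010 J.
Q = ΔU + W = 969 J.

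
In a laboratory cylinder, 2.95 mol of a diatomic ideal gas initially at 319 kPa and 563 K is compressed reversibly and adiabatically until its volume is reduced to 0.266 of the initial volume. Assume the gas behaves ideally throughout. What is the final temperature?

V₁ = nRT₁/P₁ = 2.95×8.314×563/319 = 43.3 L.
Adiabatic: TV^(γ−1) = const ⇒ T₂ = 563×(3.76)^0.400 = 956 K; PV^γ = const ⇒ P₂ = 2040 kPa.

956 K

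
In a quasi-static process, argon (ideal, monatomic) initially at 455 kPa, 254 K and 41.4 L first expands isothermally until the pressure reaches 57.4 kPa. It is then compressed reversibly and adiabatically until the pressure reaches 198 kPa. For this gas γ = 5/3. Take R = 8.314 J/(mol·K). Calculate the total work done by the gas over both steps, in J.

20900 J

n = P₁V₁/(RT₁) = 455×41.4/(8.314×254) = 8.92 mol.
Step 1 — Isothermal: T stays 254 K; PV = const ⇒ V₂ = 328 L, P₂ = 57.4 kPa.
ΔU = 0 (ideal gas, T constant).
W = nRT ln(V₂/V₁) = 8.92×8.314×254×ln(7.93) = 39000 J.
Q = ΔU + W = 39000 J.
State after step 1: P = 57.4 kPa, V = 328 L, T = 254 K.
Step 2 — Adiabatic: T₂/T₁ = (P₂/P₁)^((γ−1)/γ) ⇒ T₂ = 254×(3.45)^0.400 = 417 K; V₂ = 156 L.
ΔU = nCvΔT = 8.92×12.5×(417−254) = 18100 J.
Q = 0 for an adiabatic process, so W = −ΔU = -18100 J.
Net over both steps: W = 20900 J, Q = 39000 J, ΔU = 18100 J.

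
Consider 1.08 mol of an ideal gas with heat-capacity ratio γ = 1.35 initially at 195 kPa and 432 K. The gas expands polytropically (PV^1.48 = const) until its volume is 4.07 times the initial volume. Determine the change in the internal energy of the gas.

-5430 J

V₁ = nRT₁/P₁ = 1.08×8.314×432/195 = 19.9 L.
Polytropic n=1.48: T₂ = T₁(V₁/V₂)^(n−1) = 432×(0.246)^0.48 = 220 K; P₂ = P₁(V₁/V₂)^n = 24.4 kPa.
For an ideal gas ΔU = nCvΔT with Cv = R/(γ−1) = 23.8 J/(mol·K).
ΔU = 1.08×23.8×(220−432) = -5430 J.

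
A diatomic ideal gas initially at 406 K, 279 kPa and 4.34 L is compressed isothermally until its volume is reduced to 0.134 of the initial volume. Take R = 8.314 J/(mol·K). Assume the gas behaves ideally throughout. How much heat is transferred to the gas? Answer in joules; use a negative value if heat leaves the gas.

n = P₁V₁/(RT₁) = 279×4.34/(8.314×406) = 0.359 mol.
Isothermal: T stays 406 K; PV = const ⇒ V₂ = 0.582 L, P₂ = 2080 kPa.
ΔU = 0 (ideal gas, T constant).
W = nRT ln(V₂/V₁) = 0.359×8.314×406×ln(0.134) = -2430 J.
Q = ΔU + W = -2430 J.

-2430 J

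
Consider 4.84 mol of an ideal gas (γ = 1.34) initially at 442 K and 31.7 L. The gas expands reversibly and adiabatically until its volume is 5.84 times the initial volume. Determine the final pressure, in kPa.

52.7 kPa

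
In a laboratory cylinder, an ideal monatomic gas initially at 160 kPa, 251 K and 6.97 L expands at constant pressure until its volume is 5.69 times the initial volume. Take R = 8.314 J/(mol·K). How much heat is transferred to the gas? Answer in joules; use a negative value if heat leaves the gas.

13100 J

n = P₁V₁/(RT₁) = 160×6.97/(8.314×251) = 0.534 mol.
Isobaric: P stays 160 kPa; V/T = const ⇒ T₂ = 1430 K, V₂ = 39.7 L.
W = PΔV = 160×(39.7−6.97) kPa·L = 5230 J.
ΔU = nCvΔT = 0.534×12.5×(1430−251) = 7850 J.
Q = ΔU + W = nCpΔT = 13100 J.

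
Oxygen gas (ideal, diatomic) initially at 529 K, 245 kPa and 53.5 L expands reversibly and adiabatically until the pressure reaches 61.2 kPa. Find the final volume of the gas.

Adiabatic: T₂/T₁ = (P₂/P₁)^((γ−1)/γ) ⇒ T₂ = 529×(0.250)^0.286 = 356 K; V₂ = 144 L.

144 L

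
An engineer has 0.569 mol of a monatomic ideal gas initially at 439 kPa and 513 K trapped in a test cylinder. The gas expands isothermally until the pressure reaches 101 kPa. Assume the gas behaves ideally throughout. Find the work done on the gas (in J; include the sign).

V₁ = nRT₁/P₁ = 0.569×8.314×513/439 = 5.53 L.
Isothermal: T stays 513 K; PV = const ⇒ V₂ = 24.0 L, P₂ = 101 kPa.
W = nRT ln(V₂/V₁) = 0.569×8.314×513×ln(4.35) = 3570 J.
Work done on the gas = −W_by = -3570 J.

-3570 J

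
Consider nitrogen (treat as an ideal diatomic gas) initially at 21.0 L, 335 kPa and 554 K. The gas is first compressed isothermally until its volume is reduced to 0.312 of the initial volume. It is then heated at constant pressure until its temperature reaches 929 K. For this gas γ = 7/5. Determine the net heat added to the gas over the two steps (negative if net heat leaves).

8470 J

n = P₁V₁/(RT₁) = 335×21.0/(8.314×554) = 1.53 mol.
Step 1 — Isothermal: T stays 554 K; PV = const ⇒ V₂ = 6.55 L, P₂ = 1070 kPa.
ΔU = 0 (ideal gas, T constant).
W = nRT ln(V₂/V₁) = 1.53×8.314×554×ln(0.312) = -8190 J.
Q = ΔU + W = -8190 J.
State after step 1: P = 1070 kPa, V = 6.55 L, T = 554 K.
Step 2 — Isobaric: P stays 1070 kPa; V/T = const ⇒ T₂ = 929 K, V₂ = 11.0 L.
W = PΔV = 1070×(11.0−6.55) kPa·L = 4760 J.
ΔU = nCvΔT = 1.53×20.8×(929−554) = 11900 J.
Q = ΔU + W = nCpΔT = 16700 J.
Net over both steps: W = -3430 J, Q = 8470 J, ΔU = 11900 J.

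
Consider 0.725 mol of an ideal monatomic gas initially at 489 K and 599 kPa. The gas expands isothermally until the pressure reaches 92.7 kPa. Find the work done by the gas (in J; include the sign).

5500 J

V₁ = nRT₁/P₁ = 0.725×8.314×489/599 = 4.92 L.
Isothermal: T stays 489 K; PV = const ⇒ V₂ = 31.8 L, P₂ = 92.7 kPa.
W = nRT ln(V₂/V₁) = 0.725×8.314×489×ln(6.46) = 5500 J.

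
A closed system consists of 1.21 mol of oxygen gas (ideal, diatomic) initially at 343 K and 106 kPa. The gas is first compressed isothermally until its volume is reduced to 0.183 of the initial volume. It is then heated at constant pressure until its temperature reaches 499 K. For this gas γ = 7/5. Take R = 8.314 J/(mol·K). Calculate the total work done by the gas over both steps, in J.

-4290 J

V₁ = nRT₁/P₁ = 1.21×8.314×343/106 = 32.6 L.
Step 1 — Isothermal: T stays 343 K; PV = const ⇒ V₂ = 5.96 L, P₂ = 579 kPa.
ΔU = 0 (ideal gas, T constant).
W = nRT ln(V₂/V₁) = 1.21×8.314×343×ln(0.183) = -5860 J.
Q = ΔU + W = -5860 J.
State after step 1: P = 579 kPa, V = 5.96 L, T = 343 K.
Step 2 — Isobaric: P stays 579 kPa; V/T = const ⇒ T₂ = 499 K, V₂ = 8.67 L.
W = PΔV = 579×(8.67−5.96) kPa·L = 1570 J.
ΔU = nCvΔT = 1.21×20.8×(499−343) = 3920 J.
Q = ΔU + W = nCpΔT = 5490 J.
Net over both steps: W = -4290 J, Q = -367 J, ΔU = 3920 J.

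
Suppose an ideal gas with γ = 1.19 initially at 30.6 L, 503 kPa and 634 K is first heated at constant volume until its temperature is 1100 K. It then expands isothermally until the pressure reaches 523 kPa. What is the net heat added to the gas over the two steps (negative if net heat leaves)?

73200 J

n = P₁V₁/(RT₁) = 503×30.6/(8.314×634) = 2.92 mol.
Step 1 — Isochoric: V stays 30.6 L; P/T = const ⇒ T₂ = 1100 K, P₂ = 873 kPa.
W = 0 (no volume change).
ΔU = nCvΔT = 2.92×43.8×(1100−634) = 59500 J.
Q = ΔU = 59500 J.
State after step 1: P = 873 kPa, V = 30.6 L, T = 1100 K.
Step 2 — Isothermal: T stays 1100 K; PV = const ⇒ V₂ = 51.1 L, P₂ = 523 kPa.
ΔU = 0 (ideal gas, T constant).
W = nRT ln(V₂/V₁) = 2.92×8.314×1100×ln(1.67) = 13700 J.
Q = ΔU + W = 13700 J.
Net over both steps: W = 13700 J, Q = 73200 J, ΔU = 59500 J.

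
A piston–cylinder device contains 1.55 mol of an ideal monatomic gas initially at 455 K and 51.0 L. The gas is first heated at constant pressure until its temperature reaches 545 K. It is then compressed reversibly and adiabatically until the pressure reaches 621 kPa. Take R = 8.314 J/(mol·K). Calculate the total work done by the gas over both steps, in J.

-8990 J

P₁ = nRT₁/V₁ = 1.55×8.314×455/51.0 = 115 kPa.
Step 1 — Isobaric: P stays 115 kPa; V/T = const ⇒ T₂ = 545 K, V₂ = 61.1 L.
W = PΔV = 115×(61.1−51.0) kPa·L = 1160 J.
ΔU = nCvΔT = 1.55×12.5×(545−455) = 1740 J.
Q = ΔU + W = nCpΔT = 2900 J.
State after step 1: P = 115 kPa, V = 61.1 L, T = 545 K.
Step 2 — Adiabatic: T₂/T₁ = (P₂/P₁)^((γ−1)/γ) ⇒ T₂ = 545×(5.40)^0.400 = 1070 K; V₂ = 22.2 L.
ΔU = nCvΔT = 1.55×12.5×(1070−545) = 10100 J.
Q = 0 for an adiabatic process, so W = −ΔU = -10100 J.
Net over both steps: W = -8990 J, Q = 2900 J, ΔU = 11900 J.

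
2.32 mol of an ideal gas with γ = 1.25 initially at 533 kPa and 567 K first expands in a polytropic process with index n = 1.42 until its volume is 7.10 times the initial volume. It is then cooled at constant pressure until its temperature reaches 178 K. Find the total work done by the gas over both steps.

13200 J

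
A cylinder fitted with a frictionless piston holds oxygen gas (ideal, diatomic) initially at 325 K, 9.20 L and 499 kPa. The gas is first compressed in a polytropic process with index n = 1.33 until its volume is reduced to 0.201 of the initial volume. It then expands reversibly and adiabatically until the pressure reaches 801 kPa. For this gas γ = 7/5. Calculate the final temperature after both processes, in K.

343 K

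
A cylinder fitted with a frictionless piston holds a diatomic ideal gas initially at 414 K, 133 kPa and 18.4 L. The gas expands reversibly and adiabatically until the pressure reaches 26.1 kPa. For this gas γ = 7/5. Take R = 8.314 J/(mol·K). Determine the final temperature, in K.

260 K

Adiabatic: T₂/T₁ = (P₂/P₁)^((γ−1)/γ) ⇒ T₂ = 414×(0.196)^0.286 = 260 K; V₂ = 58.9 L.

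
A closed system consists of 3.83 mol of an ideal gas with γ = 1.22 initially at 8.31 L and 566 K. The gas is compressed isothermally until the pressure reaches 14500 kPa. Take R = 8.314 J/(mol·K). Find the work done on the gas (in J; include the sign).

34200 J

P₁ = nRT₁/V₁ = 3.83×8.314×566/8.31 = 2170 kPa.
Isothermal: T stays 566 K; PV = const ⇒ V₂ = 1.24 L, P₂ = 14500 kPa.
W = nRT ln(V₂/V₁) = 3.83×8.314×566×ln(0.150) = -34200 J.
Work done on the gas = −W_by = 34200 J.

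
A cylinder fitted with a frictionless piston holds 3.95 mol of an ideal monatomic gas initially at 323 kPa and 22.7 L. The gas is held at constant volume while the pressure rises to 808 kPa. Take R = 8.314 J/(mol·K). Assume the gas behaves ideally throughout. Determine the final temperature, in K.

T₁ = P₁V₁/(nR) = 323×22.7/(3.95×8.314) = 223 K.
Isochoric: V stays 22.7 L; P/T = const ⇒ T₂ = 559 K, P₂ = 808 kPa.

559 K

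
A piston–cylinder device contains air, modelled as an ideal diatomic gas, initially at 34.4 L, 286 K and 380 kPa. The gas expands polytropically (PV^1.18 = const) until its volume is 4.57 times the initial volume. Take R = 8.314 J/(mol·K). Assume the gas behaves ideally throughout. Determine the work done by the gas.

17400 J

n = P₁V₁/(RT₁) = 380×34.4/(8.314×286) = 5.50 mol.
Polytropic n=1.18: T₂ = T₁(V₁/V₂)^(n−1) = 286×(0.219)^0.18 = 218 K; P₂ = P₁(V₁/V₂)^n = 63.3 kPa.
W = (P₁V₁−P₂V₂)/(n−1) = (380×34.4−63.3×157)/0.18 = 17400 J.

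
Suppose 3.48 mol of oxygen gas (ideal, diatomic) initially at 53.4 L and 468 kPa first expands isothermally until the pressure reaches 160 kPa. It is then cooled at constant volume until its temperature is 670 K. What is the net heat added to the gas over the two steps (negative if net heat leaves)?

12800 J

T₁ = P₁V₁/(nR) = 468×53.4/(3.48×8.314) = 864 K.
Step 1 — Isothermal: T stays 864 K; PV = const ⇒ V₂ = 156 L, P₂ = 160 kPa.
ΔU = 0 (ideal gas, T constant).
W = nRT ln(V₂/V₁) = 3.48×8.314×864×ln(2.92) = 26800 J.
Q = ΔU + W = 26800 J.
State after step 1: P = 160 kPa, V = 156 L, T = 864 K.
Step 2 — Isochoric: V stays 156 L; P/T = const ⇒ T₂ = 670 K, P₂ = 124 kPa.
W = 0 (no volume change).
ΔU = nCvΔT = 3.48×20.8×(670−864) = -14000 J.
Q = ΔU = -14000 J.
Net over both steps: W = 26800 J, Q = 12800 J, ΔU = -14000 J.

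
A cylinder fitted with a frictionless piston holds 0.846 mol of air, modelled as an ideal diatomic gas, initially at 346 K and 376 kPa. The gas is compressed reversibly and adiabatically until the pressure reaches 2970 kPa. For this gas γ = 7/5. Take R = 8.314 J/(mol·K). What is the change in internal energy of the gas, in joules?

V₁ = nRT₁/P₁ = 0.846×8.314×346/376 = 6.47 L.
Adiabatic: T₂/T₁ = (P₂/P₁)^((γ−1)/γ) ⇒ T₂ = 346×(7.90)^0.286 = 624 K; V₂ = 1.48 L.
For an ideal gas ΔU = nCvΔT with Cv = (5/2)R = 20.8 J/(mol·K).
ΔU = 0.846×20.8×(624−346) = 4900 J.

4900 J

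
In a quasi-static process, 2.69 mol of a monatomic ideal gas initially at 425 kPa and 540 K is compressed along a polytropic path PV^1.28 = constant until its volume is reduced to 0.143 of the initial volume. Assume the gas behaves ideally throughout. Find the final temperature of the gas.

931 K

V₁ = nRT₁/P₁ = 2.69×8.314×540/425 = 28.4 L.
Polytropic n=1.28: T₂ = T₁(V₁/V₂)^(n−1) = 540×(6.99)^0.28 = 931 K; P₂ = P₁(V₁/V₂)^n = 5120 kPa.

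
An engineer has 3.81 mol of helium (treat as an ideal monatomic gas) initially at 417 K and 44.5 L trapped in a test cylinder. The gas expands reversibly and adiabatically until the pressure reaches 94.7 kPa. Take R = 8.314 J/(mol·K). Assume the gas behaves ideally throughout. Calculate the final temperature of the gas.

P₁ = nRT₁/V₁ = 3.81×8.314×417/44.5 = 297 kPa.
Adiabatic: T₂/T₁ = (P₂/P₁)^((γ−1)/γ) ⇒ T₂ = 417×(0.319)^0.400 = 264 K; V₂ = 88.3 L.

264 K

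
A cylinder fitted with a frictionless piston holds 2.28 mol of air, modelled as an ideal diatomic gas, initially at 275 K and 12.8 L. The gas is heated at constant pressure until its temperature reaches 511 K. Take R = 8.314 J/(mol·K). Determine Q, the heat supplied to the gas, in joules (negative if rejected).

P₁ = nRT₁/V₁ = 2.28×8.314×275/12.8 = 407 kPa.
Isobaric: P stays 407 kPa; V/T = const ⇒ T₂ = 511 K, V₂ = 23.8 L.
W = PΔV = 407×(23.8−12.8) kPa·L = 4470 J.
ΔU = nCvΔT = 2.28×20.8×(511−275) = 11200 J.
Q = ΔU + W = nCpΔT = 15700 J.

15700 J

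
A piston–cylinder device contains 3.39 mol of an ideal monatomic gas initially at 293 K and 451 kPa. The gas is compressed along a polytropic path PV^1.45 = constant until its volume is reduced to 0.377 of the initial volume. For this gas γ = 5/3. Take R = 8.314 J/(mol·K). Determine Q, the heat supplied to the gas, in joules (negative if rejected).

V₁ = nRT₁/P₁ = 3.39×8.314×293/451 = 18.3 L.
Polytropic n=1.45: T₂ = T₁(V₁/V₂)^(n−1) = 293×(2.65)^0.45 = 454 K; P₂ = P₁(V₁/V₂)^n = 1860 kPa.
W = (P₁V₁−P₂V₂)/(n−1) = (451×18.3−1860×6.90)/0.45 = -10100 J.
ΔU = nCvΔT = 3.39×12.5×(454−293) = 6830 J.
Q = ΔU + W = -3290 J.

-3290 J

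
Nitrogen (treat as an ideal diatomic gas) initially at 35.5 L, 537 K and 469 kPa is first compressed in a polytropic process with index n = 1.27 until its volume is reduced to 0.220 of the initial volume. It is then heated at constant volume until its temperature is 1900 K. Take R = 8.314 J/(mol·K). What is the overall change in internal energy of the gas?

n = P₁V₁/(RT₁) = 469×35.5/(8.314×537) = 3.73 mol.
Step 1 — Polytropic n=1.27: T₂ = T₁(V₁/V₂)^(n−1) = 537×(4.55)^0.27 = 808 K; P₂ = P₁(V₁/V₂)^n = 3210 kPa.
W = (P₁V₁−P₂V₂)/(n−1) = (469×35.5−3210×7.81)/0.27 = -31100 J.
ΔU = nCvΔT = 3.73×20.8×(808−537) = 21000 J.
Q = ΔU + W = -10100 J.
State after step 1: P = 3210 kPa, V = 7.81 L, T = 808 K.
Step 2 — Isochoric: V stays 7.81 L; P/T = const ⇒ T₂ = 1900 K, P₂ = 7540 kPa.
W = 0 (no volume change).
ΔU = nCvΔT = 3.73×20.8×(1900−808) = 84600 J.
Q = ΔU = 84600 J.
Net over both steps: W = -31100 J, Q = 74500 J, ΔU = 106000 J.

106000 J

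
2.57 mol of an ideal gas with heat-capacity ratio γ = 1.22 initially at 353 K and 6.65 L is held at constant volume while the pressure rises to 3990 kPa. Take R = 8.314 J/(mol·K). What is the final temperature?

1240 K

P₁ = nRT₁/V₁ = 2.57×8.314×353/6.65 = 1130 kPa.
Isochoric: V stays 6.65 L; P/T = const ⇒ T₂ = 1240 K, P₂ = 3990 kPa.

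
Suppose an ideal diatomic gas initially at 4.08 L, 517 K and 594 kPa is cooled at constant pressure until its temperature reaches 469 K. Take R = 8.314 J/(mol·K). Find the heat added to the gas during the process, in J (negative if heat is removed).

n = P₁V₁/(RT₁) = 594×4.08/(8.314×517) = 0.564 mol.
Isobaric: P stays 594 kPa; V/T = const ⇒ T₂ = 469 K, V₂ = 3.70 L.
W = PΔV = 594×(3.70−4.08) kPa·L = -225 J.
ΔU = nCvΔT = 0.564×20.8×(469−517) = -563 J.
Q = ΔU + W = nCpΔT = -788 J.

-788 J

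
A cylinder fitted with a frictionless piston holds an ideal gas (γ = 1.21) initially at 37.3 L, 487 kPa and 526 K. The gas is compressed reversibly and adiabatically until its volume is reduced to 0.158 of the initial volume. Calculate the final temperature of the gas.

775 K

Adiabatic: TV^(γ−1) = const ⇒ T₂ = 526×(6.33)^0.210 = 775 K; PV^γ = const ⇒ P₂ = 4540 kPa.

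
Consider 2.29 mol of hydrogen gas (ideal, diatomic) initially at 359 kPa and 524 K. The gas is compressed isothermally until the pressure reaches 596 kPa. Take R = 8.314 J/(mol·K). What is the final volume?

16.7 L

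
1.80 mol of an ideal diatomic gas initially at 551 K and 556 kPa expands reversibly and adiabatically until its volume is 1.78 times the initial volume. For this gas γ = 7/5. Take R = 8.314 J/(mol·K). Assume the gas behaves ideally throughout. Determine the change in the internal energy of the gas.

V₁ = nRT₁/P₁ = 1.80×8.314×551/556 = 14.8 L.
Adiabatic: TV^(γ−1) = const ⇒ T₂ = 551×(0.562)^0.400 = 438 K; PV^γ = const ⇒ P₂ = 248 kPa.
For an ideal gas ΔU = nCvΔT with Cv = (5/2)R = 20.8 J/(mol·K).
ΔU = 1.80×20.8×(438−551) = -4250 J.

-4250 J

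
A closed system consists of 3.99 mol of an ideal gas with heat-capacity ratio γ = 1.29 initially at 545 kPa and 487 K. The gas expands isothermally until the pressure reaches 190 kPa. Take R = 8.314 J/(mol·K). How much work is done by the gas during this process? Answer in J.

V₁ = nRT₁/P₁ = 3.99×8.314×487/545 = 29.6 L.
Isothermal: T stays 487 K; PV = const ⇒ V₂ = 85.0 L, P₂ = 190 kPa.
W = nRT ln(V₂/V₁) = 3.99×8.314×487×ln(2.87) = 17000 J.

17000 J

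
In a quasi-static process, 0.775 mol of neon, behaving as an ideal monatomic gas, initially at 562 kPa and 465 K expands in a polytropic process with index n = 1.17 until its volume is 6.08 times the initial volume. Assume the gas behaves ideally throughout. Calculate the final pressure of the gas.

68.0 kPa

V₁ = nRT₁/P₁ = 0.775×8.314×465/562 = 5.33 L.
Polytropic n=1.17: T₂ = T₁(V₁/V₂)^(n−1) = 465×(0.164)^0.17 = 342 K; P₂ = P₁(V₁/V₂)^n = 68.0 kPa.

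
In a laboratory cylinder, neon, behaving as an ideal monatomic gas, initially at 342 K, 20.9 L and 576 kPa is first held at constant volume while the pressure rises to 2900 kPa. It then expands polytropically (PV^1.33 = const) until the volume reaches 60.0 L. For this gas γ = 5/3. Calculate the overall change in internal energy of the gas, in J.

n = P₁V₁/(RT₁) = 576×20.9/(8.314×342) = 4.23 mol.
Step 1 — Isochoric: V stays 20.9 L; P/T = const ⇒ T₂ = 1720 K, P₂ = 2900 kPa.
W = 0 (no volume change).
ΔU = nCvΔT = 4.23×12.5×(1720−342) = 72900 J.
Q = ΔU = 72900 J.
State after step 1: P = 2900 kPa, V = 20.9 L, T = 1720 K.
Step 2 — Polytropic n=1.33: T₂ = T₁(V₁/V₂)^(n−1) = 1720×(0.348)^0.33 = 1220 K; P₂ = P₁(V₁/V₂)^n = 713 kPa.
W = (P₁V₁−P₂V₂)/(n−1) = (2900×20.9−713×60.0)/0.33 = 54000 J.
ΔU = nCvΔT = 4.23×12.5×(1220−1720) = -26700 J.
Q = ΔU + W = 27300 J.
Net over both steps: W = 54000 J, Q = 100000 J, ΔU = 46100 J.

46100 J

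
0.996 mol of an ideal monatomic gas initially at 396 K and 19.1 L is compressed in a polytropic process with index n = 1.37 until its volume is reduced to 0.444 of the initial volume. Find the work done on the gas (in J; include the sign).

3110 J

P₁ = nRT₁/V₁ = 0.996×8.314×396/19.1 = 172 kPa.
Polytropic n=1.37: T₂ = T₁(V₁/V₂)^(n−1) = 396×(2.25)^0.37 = 535 K; P₂ = P₁(V₁/V₂)^n = 522 kPa.
W = (P₁V₁−P₂V₂)/(n−1) = (172×19.1−522×8.48)/0.37 = -3110 J.
Work done on the gas = −W_by = 3110 J.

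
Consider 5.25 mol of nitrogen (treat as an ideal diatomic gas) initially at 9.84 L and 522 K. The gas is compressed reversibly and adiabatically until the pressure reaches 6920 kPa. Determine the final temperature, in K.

714 K

P₁ = nRT₁/V₁ = 5.25×8.314×522/9.84 = 2320 kPa.
Adiabatic: T₂/T₁ = (P₂/P₁)^((γ−1)/γ) ⇒ T₂ = 522×(2.99)^0.286 = 714 K; V₂ = 4.50 L.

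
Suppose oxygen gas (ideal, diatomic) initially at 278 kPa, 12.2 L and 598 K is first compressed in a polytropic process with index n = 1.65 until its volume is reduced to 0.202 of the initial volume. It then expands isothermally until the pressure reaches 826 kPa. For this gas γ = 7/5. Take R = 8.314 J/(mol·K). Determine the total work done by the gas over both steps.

n = P₁V₁/(RT₁) = 278×12.2/(8.314×598) = 0.682 mol.
Step 1 — Polytropic n=1.65: T₂ = T₁(V₁/V₂)^(n−1) = 598×(4.95)^0.65 = 1690 K; P₂ = P₁(V₁/V₂)^n = 3890 kPa.
W = (P₁V₁−P₂V₂)/(n−1) = (278×12.2−3890×2.46)/0.65 = -9540 J.
ΔU = nCvΔT = 0.682×20.8×(1690−598) = 15500 J.
Q = ΔU + W = 5960 J.
State after step 1: P = 3890 kPa, V = 2.46 L, T = 1690 K.
Step 2 — Isothermal: T stays 1690 K; PV = const ⇒ V₂ = 11.6 L, P₂ = 826 kPa.
ΔU = 0 (ideal gas, T constant).
W = nRT ln(V₂/V₁) = 0.682×8.314×1690×ln(4.71) = 14900 J.
Q = ΔU + W = 14900 J.
Net over both steps: W = 5330 J, Q = 20800 J, ΔU = 15500 J.

5330 J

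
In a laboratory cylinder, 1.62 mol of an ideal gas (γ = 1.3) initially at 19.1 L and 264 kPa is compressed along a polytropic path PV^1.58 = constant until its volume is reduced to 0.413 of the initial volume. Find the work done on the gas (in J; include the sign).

T₁ = P₁V₁/(nR) = 264×19.1/(1.62×8.314) = 374 K.
Polytropic n=1.58: T₂ = T₁(V₁/V₂)^(n−1) = 374×(2.42)^0.58 = 625 K; P₂ = P₁(V₁/V₂)^n = 1070 kPa.
W = (P₁V₁−P₂V₂)/(n−1) = (264×19.1−1070×7.89)/0.58 = -5830 J.
Work done on the gas = −W_by = 5830 J.

5830 J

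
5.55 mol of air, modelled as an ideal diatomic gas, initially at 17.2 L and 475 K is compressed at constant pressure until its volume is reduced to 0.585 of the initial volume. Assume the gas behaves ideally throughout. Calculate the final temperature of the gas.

P₁ = nRT₁/V₁ = 5.55×8.314×475/17.2 = 1270 kPa.
Isobaric: P stays 1270 kPa; V/T = const ⇒ T₂ = 278 K, V₂ = 10.1 L.

278 K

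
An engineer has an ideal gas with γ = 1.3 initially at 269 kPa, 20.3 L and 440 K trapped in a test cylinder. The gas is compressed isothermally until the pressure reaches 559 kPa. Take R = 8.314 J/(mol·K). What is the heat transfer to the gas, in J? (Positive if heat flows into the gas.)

-3990 J

n = P₁V₁/(RT₁) = 269×20.3/(8.314×440) = 1.49 mol.
Isothermal: T stays 440 K; PV = const ⇒ V₂ = 9.77 L, P₂ = 559 kPa.
ΔU = 0 (ideal gas, T constant).
W = nRT ln(V₂/V₁) = 1.49×8.314×440×ln(0.481) = -3990 J.
Q = ΔU + W = -3990 J.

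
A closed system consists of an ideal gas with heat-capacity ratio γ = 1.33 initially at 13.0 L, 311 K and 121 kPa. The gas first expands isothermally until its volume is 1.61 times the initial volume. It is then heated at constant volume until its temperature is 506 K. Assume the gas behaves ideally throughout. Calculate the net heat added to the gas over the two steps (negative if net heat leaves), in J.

3740 J

n = P₁V₁/(RT₁) = 121×13.0/(8.314×311) = 0.608 mol.
Step 1 — Isothermal: T stays 311 K; PV = const ⇒ V₂ = 20.9 L, P₂ = 75.2 kPa.
ΔU = 0 (ideal gas, T constant).
W = nRT ln(V₂/V₁) = 0.608×8.314×311×ln(1.61) = 749 J.
Q = ΔU + W = 749 J.
State after step 1: P = 75.2 kPa, V = 20.9 L, T = 311 K.
Step 2 — Isochoric: V stays 20.9 L; P/T = const ⇒ T₂ = 506 K, P₂ = 122 kPa.
W = 0 (no volume change).
ΔU = nCvΔT = 0.608×25.2×(506−311) = 2990 J.
Q = ΔU = 2990 J.
Net over both steps: W = 749 J, Q = 3740 J, ΔU = 2990 J.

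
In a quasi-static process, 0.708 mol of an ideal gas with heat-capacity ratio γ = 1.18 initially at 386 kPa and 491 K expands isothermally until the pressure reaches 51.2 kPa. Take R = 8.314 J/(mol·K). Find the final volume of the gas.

56.4 L

V₁ = nRT₁/P₁ = 0.708×8.314×491/386 = 7.49 L.
Isothermal: T stays 491 K; PV = const ⇒ V₂ = 56.4 L, P₂ = 51.2 kPa.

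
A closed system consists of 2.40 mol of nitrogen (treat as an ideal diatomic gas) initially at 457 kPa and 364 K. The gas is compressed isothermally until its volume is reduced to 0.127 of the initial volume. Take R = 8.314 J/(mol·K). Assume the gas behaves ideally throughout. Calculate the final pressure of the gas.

3600 kPa

V₁ = nRT₁/P₁ = 2.40×8.314×364/457 = 15.9 L.
Isothermal: T stays 364 K; PV = const ⇒ V₂ = 2.02 L, P₂ = 3600 kPa.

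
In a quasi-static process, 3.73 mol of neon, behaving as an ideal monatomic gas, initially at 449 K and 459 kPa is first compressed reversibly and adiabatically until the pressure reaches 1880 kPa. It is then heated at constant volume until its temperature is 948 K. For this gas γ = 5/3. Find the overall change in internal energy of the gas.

23200 J

V₁ = nRT₁/P₁ = 3.73×8.314×449/459 = 30.3 L.
Step 1 — Adiabatic: T₂/T₁ = (P₂/P₁)^((γ−1)/γ) ⇒ T₂ = 449×(4.10)^0.400 = 789 K; V₂ = 13.0 L.
ΔU = nCvΔT = 3.73×12.5×(789−449) = 15800 J.
Q = 0 for an adiabatic process, so W = −ΔU = -15800 J.
State after step 1: P = 1880 kPa, V = 13.0 L, T = 789 K.
Step 2 — Isochoric: V stays 13.0 L; P/T = const ⇒ T₂ = 948 K, P₂ = 2260 kPa.
W = 0 (no volume change).
ΔU = nCvΔT = 3.73×12.5×(948−789) = 7390 J.
Q = ΔU = 7390 J.
Net over both steps: W = -15800 J, Q = 7390 J, ΔU = 23200 J.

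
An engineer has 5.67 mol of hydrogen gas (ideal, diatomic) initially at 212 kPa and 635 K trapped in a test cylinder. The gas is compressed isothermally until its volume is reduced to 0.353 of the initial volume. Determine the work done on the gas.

V₁ = nRT₁/P₁ = 5.67×8.314×635/212 = 141 L.
Isothermal: T stays 635 K; PV = const ⇒ V₂ = 49.8 L, P₂ = 601 kPa.
W = nRT ln(V₂/V₁) = 5.67×8.314×635×ln(0.353) = -31200 J.
Work done on the gas = −W_by = 31200 J.

31200 J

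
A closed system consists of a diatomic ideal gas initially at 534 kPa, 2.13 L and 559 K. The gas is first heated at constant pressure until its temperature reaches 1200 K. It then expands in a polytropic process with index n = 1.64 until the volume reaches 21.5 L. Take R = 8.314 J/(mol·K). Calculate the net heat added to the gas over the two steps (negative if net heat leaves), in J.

n = P₁V₁/(RT₁) = 534×2.13/(8.314×559) = 0.245 mol.
Step 1 — Isobaric: P stays 534 kPa; V/T = const ⇒ T₂ = 1200 K, V₂ = 4.57 L.
W = PΔV = 534×(4.57−2.13) kPa·L = 1300 J.
ΔU = nCvΔT = 0.245×20.8×(1200−559) = 3260 J.
Q = ΔU + W = nCpΔT = 4560 J.
State after step 1: P = 534 kPa, V = 4.57 L, T = 1200 K.
Step 2 — Polytropic n=1.64: T₂ = T₁(V₁/V₂)^(n−1) = 1200×(0.213)^0.64 = 446 K; P₂ = P₁(V₁/V₂)^n = 42.2 kPa.
W = (P₁V₁−P₂V₂)/(n−1) = (534×4.57−42.2×21.5)/0.64 = 2400 J.
ΔU = nCvΔT = 0.245×20.8×(446−1200) = -3840 J.
Q = ΔU + W = -1440 J.
Net over both steps: W = 3700 J, Q = 3130 J, ΔU = -577 J.

3130 J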